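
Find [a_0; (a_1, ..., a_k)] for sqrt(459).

Write x_i = (sqrt(459) + m_i)/d_i with (m_0, d_0) = (0, 1). a_0 = floor(sqrt(459)) = 21, since 21^2 = 441 <= 459 < 484 = 22^2.
Iterate m_{i+1} = d_i*a_i - m_i, d_{i+1} = (459 - m_{i+1}^2)/d_i, a_{i+1} = floor((a_0 + m_{i+1})/d_{i+1}):
  m_1 = 1*21 - 0 = 21, d_1 = (459 - 21^2)/1 = 18/1 = 18, a_1 = floor((21 + 21)/18) = 2.
  m_2 = 18*2 - 21 = 15, d_2 = (459 - 15^2)/18 = 234/18 = 13, a_2 = floor((21 + 15)/13) = 2.
  m_3 = 13*2 - 15 = 11, d_3 = (459 - 11^2)/13 = 338/13 = 26, a_3 = floor((21 + 11)/26) = 1.
  m_4 = 26*1 - 11 = 15, d_4 = (459 - 15^2)/26 = 234/26 = 9, a_4 = floor((21 + 15)/9) = 4.
  m_5 = 9*4 - 15 = 21, d_5 = (459 - 21^2)/9 = 18/9 = 2, a_5 = floor((21 + 21)/2) = 21.
  m_6 = 2*21 - 21 = 21, d_6 = (459 - 21^2)/2 = 18/2 = 9, a_6 = floor((21 + 21)/9) = 4.
  m_7 = 9*4 - 21 = 15, d_7 = (459 - 15^2)/9 = 234/9 = 26, a_7 = floor((21 + 15)/26) = 1.
  m_8 = 26*1 - 15 = 11, d_8 = (459 - 11^2)/26 = 338/26 = 13, a_8 = floor((21 + 11)/13) = 2.
  m_9 = 13*2 - 11 = 15, d_9 = (459 - 15^2)/13 = 234/13 = 18, a_9 = floor((21 + 15)/18) = 2.
  m_10 = 18*2 - 15 = 21, d_10 = (459 - 21^2)/18 = 18/18 = 1, a_10 = floor((21 + 21)/1) = 42.
  m_11 = 1*42 - 21 = 21, d_11 = (459 - 21^2)/1 = 18/1 = 18: (m_11, d_11) = (m_1, d_1) = (21, 18), so from here the quotients repeat a_1, ..., a_10; the period length is 10.
Hence the expansion of sqrt(459) is a_0 = 21 followed by the repeating block 2, 2, 1, 4, 21, 4, 1, 2, 2, 42 (period 10).

[21; (2, 2, 1, 4, 21, 4, 1, 2, 2, 42)]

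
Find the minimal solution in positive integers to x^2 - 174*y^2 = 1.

(x, y) = (1451, 110)

First expand sqrt(174) as a continued fraction. With x_i = (sqrt(174) + m_i)/d_i and (m_0, d_0) = (0, 1): a_0 = floor(sqrt(174)) = 13, since 13^2 = 169 <= 174 < 196 = 14^2.
Iterate m_{i+1} = d_i*a_i - m_i, d_{i+1} = (174 - m_{i+1}^2)/d_i, a_{i+1} = floor((a_0 + m_{i+1})/d_{i+1}):
  m_1 = 1*13 - 0 = 13, d_1 = (174 - 13^2)/1 = 5/1 = 5, a_1 = floor((13 + 13)/5) = 5.
  m_2 = 5*5 - 13 = 12, d_2 = (174 - 12^2)/5 = 30/5 = 6, a_2 = floor((13 + 12)/6) = 4.
  m_3 = 6*4 - 12 = 12, d_3 = (174 - 12^2)/6 = 30/6 = 5, a_3 = floor((13 + 12)/5) = 5.
  m_4 = 5*5 - 12 = 13, d_4 = (174 - 13^2)/5 = 5/5 = 1, a_4 = floor((13 + 13)/1) = 26.
  m_5 = 1*26 - 13 = 13, d_5 = (174 - 13^2)/1 = 5/1 = 5: (m_5, d_5) = (m_1, d_1) = (13, 5), so from here the quotients repeat a_1, ..., a_4; the period length is 4.
So sqrt(174) = [13; (5, 4, 5, 26)] with period length k = 4.
k is even, so the fundamental solution of x^2 - 174y^2 = 1 is (p_{k-1}, q_{k-1}) = (p_3, q_3); compute convergents through index 3.
Convergents (p_i = a_i*p_{i-1} + p_{i-2}, q_i = a_i*q_{i-1} + q_{i-2} with p_{-2}=0, p_{-1}=1, q_{-2}=1, q_{-1}=0):
  i=0: a_0=13, p_0 = 13*1 + 0 = 13, q_0 = 13*0 + 1 = 1.
  i=1: a_1=5, p_1 = 5*13 + 1 = 66, q_1 = 5*1 + 0 = 5.
  i=2: a_2=4, p_2 = 4*66 + 13 = 277, q_2 = 4*5 + 1 = 21.
  i=3: a_3=5, p_3 = 5*277 + 66 = 1451, q_3 = 5*21 + 5 = 110.
Check: 1451^2 - 174*110^2 = 2105401 - 2105400 = 1, so (x, y) = (1451, 110) solves the equation, and by the theorem it is the least positive solution.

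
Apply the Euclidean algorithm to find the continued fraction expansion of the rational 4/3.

Run the Euclidean algorithm on 4 and 3; the successive quotients are the partial quotients a_0, a_1, ... (each step inverts the fractional part left over by the previous one):
  4 = 1*3 + 1, so a_0 = 1.
  3 = 3*1 + 0, so a_1 = 3.
The remainder reaches 0 after 2 divisions, so the expansion has 2 partial quotients, read off in order.

[1; 3]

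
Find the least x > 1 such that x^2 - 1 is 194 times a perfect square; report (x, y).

First expand sqrt(194) as a continued fraction. With x_i = (sqrt(194) + m_i)/d_i and (m_0, d_0) = (0, 1): a_0 = floor(sqrt(194)) = 13, since 13^2 = 169 <= 194 < 196 = 14^2.
Iterate m_{i+1} = d_i*a_i - m_i, d_{i+1} = (194 - m_{i+1}^2)/d_i, a_{i+1} = floor((a_0 + m_{i+1})/d_{i+1}):
  m_1 = 1*13 - 0 = 13, d_1 = (194 - 13^2)/1 = 25/1 = 25, a_1 = floor((13 + 13)/25) = 1.
  m_2 = 25*1 - 13 = 12, d_2 = (194 - 12^2)/25 = 50/25 = 2, a_2 = floor((13 + 12)/2) = 12.
  m_3 = 2*12 - 12 = 12, d_3 = (194 - 12^2)/2 = 50/2 = 25, a_3 = floor((13 + 12)/25) = 1.
  m_4 = 25*1 - 12 = 13, d_4 = (194 - 13^2)/25 = 25/25 = 1, a_4 = floor((13 + 13)/1) = 26.
  m_5 = 1*26 - 13 = 13, d_5 = (194 - 13^2)/1 = 25/1 = 25: (m_5, d_5) = (m_1, d_1) = (13, 25), so from here the quotients repeat a_1, ..., a_4; the period length is 4.
So sqrt(194) = [13; (1, 12, 1, 26)] with period length k = 4.
k is even, so the fundamental solution of x^2 - 194y^2 = 1 is (p_{k-1}, q_{k-1}) = (p_3, q_3); compute convergents through index 3.
Convergents (p_i = a_i*p_{i-1} + p_{i-2}, q_i = a_i*q_{i-1} + q_{i-2} with p_{-2}=0, p_{-1}=1, q_{-2}=1, q_{-1}=0):
  i=0: a_0=13, p_0 = 13*1 + 0 = 13, q_0 = 13*0 + 1 = 1.
  i=1: a_1=1, p_1 = 1*13 + 1 = 14, q_1 = 1*1 + 0 = 1.
  i=2: a_2=12, p_2 = 12*14 + 13 = 181, q_2 = 12*1 + 1 = 13.
  i=3: a_3=1, p_3 = 1*181 + 14 = 195, q_3 = 1*13 + 1 = 14.
Check: 195^2 - 194*14^2 = 38025 - 38024 = 1, so (x, y) = (195, 14) solves the equation, and by the theorem it is the least positive solution.

(x, y) = (195, 14)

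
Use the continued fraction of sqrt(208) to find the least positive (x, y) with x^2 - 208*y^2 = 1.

(x, y) = (649, 45)

First expand sqrt(208) as a continued fraction. With x_i = (sqrt(208) + m_i)/d_i and (m_0, d_0) = (0, 1): a_0 = floor(sqrt(208)) = 14, since 14^2 = 196 <= 208 < 225 = 15^2.
Iterate m_{i+1} = d_i*a_i - m_i, d_{i+1} = (208 - m_{i+1}^2)/d_i, a_{i+1} = floor((a_0 + m_{i+1})/d_{i+1}):
  m_1 = 1*14 - 0 = 14, d_1 = (208 - 14^2)/1 = 12/1 = 12, a_1 = floor((14 + 14)/12) = 2.
  m_2 = 12*2 - 14 = 10, d_2 = (208 - 10^2)/12 = 108/12 = 9, a_2 = floor((14 + 10)/9) = 2.
  m_3 = 9*2 - 10 = 8, d_3 = (208 - 8^2)/9 = 144/9 = 16, a_3 = floor((14 + 8)/16) = 1.
  m_4 = 16*1 - 8 = 8, d_4 = (208 - 8^2)/16 = 144/16 = 9, a_4 = floor((14 + 8)/9) = 2.
  m_5 = 9*2 - 8 = 10, d_5 = (208 - 10^2)/9 = 108/9 = 12, a_5 = floor((14 + 10)/12) = 2.
  m_6 = 12*2 - 10 = 14, d_6 = (208 - 14^2)/12 = 12/12 = 1, a_6 = floor((14 + 14)/1) = 28.
  m_7 = 1*28 - 14 = 14, d_7 = (208 - 14^2)/1 = 12/1 = 12: (m_7, d_7) = (m_1, d_1) = (14, 12), so from here the quotients repeat a_1, ..., a_6; the period length is 6.
So sqrt(208) = [14; (2, 2, 1, 2, 2, 28)] with period length k = 6.
k is even, so the fundamental solution of x^2 - 208y^2 = 1 is (p_{k-1}, q_{k-1}) = (p_5, q_5); compute convergents through index 5.
Convergents (p_i = a_i*p_{i-1} + p_{i-2}, q_i = a_i*q_{i-1} + q_{i-2} with p_{-2}=0, p_{-1}=1, q_{-2}=1, q_{-1}=0):
  i=0: a_0=14, p_0 = 14*1 + 0 = 14, q_0 = 14*0 + 1 = 1.
  i=1: a_1=2, p_1 = 2*14 + 1 = 29, q_1 = 2*1 + 0 = 2.
  i=2: a_2=2, p_2 = 2*29 + 14 = 72, q_2 = 2*2 + 1 = 5.
  i=3: a_3=1, p_3 = 1*72 + 29 = 101, q_3 = 1*5 + 2 = 7.
  i=4: a_4=2, p_4 = 2*101 + 72 = 274, q_4 = 2*7 + 5 = 19.
  i=5: a_5=2, p_5 = 2*274 + 101 = 649, q_5 = 2*19 + 7 = 45.
Check: 649^2 - 208*45^2 = 421201 - 421200 = 1, so (x, y) = (649, 45) solves the equation, and by the theorem it is the least positive solution.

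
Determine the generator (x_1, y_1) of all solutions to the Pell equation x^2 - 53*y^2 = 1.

First expand sqrt(53) as a continued fraction. With x_i = (sqrt(53) + m_i)/d_i and (m_0, d_0) = (0, 1): a_0 = floor(sqrt(53)) = 7, since 7^2 = 49 <= 53 < 64 = 8^2.
Iterate m_{i+1} = d_i*a_i - m_i, d_{i+1} = (53 - m_{i+1}^2)/d_i, a_{i+1} = floor((a_0 + m_{i+1})/d_{i+1}):
  m_1 = 1*7 - 0 = 7, d_1 = (53 - 7^2)/1 = 4/1 = 4, a_1 = floor((7 + 7)/4) = 3.
  m_2 = 4*3 - 7 = 5, d_2 = (53 - 5^2)/4 = 28/4 = 7, a_2 = floor((7 + 5)/7) = 1.
  m_3 = 7*1 - 5 = 2, d_3 = (53 - 2^2)/7 = 49/7 = 7, a_3 = floor((7 + 2)/7) = 1.
  m_4 = 7*1 - 2 = 5, d_4 = (53 - 5^2)/7 = 28/7 = 4, a_4 = floor((7 + 5)/4) = 3.
  m_5 = 4*3 - 5 = 7, d_5 = (53 - 7^2)/4 = 4/4 = 1, a_5 = floor((7 + 7)/1) = 14.
  m_6 = 1*14 - 7 = 7, d_6 = (53 - 7^2)/1 = 4/1 = 4: (m_6, d_6) = (m_1, d_1) = (7, 4), so from here the quotients repeat a_1, ..., a_5; the period length is 5.
So sqrt(53) = [7; (3, 1, 1, 3, 14)] with period length k = 5.
k is odd, so (p_{k-1}, q_{k-1}) only solves x^2 - 53y^2 = -1 and the fundamental solution of x^2 - 53y^2 = 1 is (p_{2k-1}, q_{2k-1}) = (p_9, q_9); compute convergents through index 9, running through the period twice.
Convergents (p_i = a_i*p_{i-1} + p_{i-2}, q_i = a_i*q_{i-1} + q_{i-2} with p_{-2}=0, p_{-1}=1, q_{-2}=1, q_{-1}=0):
  i=0: a_0=7, p_0 = 7*1 + 0 = 7, q_0 = 7*0 + 1 = 1.
  i=1: a_1=3, p_1 = 3*7 + 1 = 22, q_1 = 3*1 + 0 = 3.
  i=2: a_2=1, p_2 = 1*22 + 7 = 29, q_2 = 1*3 + 1 = 4.
  i=3: a_3=1, p_3 = 1*29 + 22 = 51, q_3 = 1*4 + 3 = 7.
  i=4: a_4=3, p_4 = 3*51 + 29 = 182, q_4 = 3*7 + 4 = 25.
  i=5: a_5=14, p_5 = 14*182 + 51 = 2599, q_5 = 14*25 + 7 = 357.
  i=6: a_6=3, p_6 = 3*2599 + 182 = 7979, q_6 = 3*357 + 25 = 1096.
  i=7: a_7=1, p_7 = 1*7979 + 2599 = 10578, q_7 = 1*1096 + 357 = 1453.
  i=8: a_8=1, p_8 = 1*10578 + 7979 = 18557, q_8 = 1*1453 + 1096 = 2549.
  i=9: a_9=3, p_9 = 3*18557 + 10578 = 66249, q_9 = 3*2549 + 1453 = 9100.
Indeed p_4^2 - 53*q_4^2 = 33124 - 33125 = -1, not +1.
Check: 66249^2 - 53*9100^2 = 4388930001 - 4388930000 = 1, so (x, y) = (66249, 9100) solves the equation, and by the theorem it is the least positive solution.

(x, y) = (66249, 9100)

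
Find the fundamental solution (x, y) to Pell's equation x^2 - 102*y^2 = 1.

(x, y) = (101, 10)

First expand sqrt(102) as a continued fraction. With x_i = (sqrt(102) + m_i)/d_i and (m_0, d_0) = (0, 1): a_0 = floor(sqrt(102)) = 10, since 10^2 = 100 <= 102 < 121 = 11^2.
Iterate m_{i+1} = d_i*a_i - m_i, d_{i+1} = (102 - m_{i+1}^2)/d_i, a_{i+1} = floor((a_0 + m_{i+1})/d_{i+1}):
  m_1 = 1*10 - 0 = 10, d_1 = (102 - 10^2)/1 = 2/1 = 2, a_1 = floor((10 + 10)/2) = 10.
  m_2 = 2*10 - 10 = 10, d_2 = (102 - 10^2)/2 = 2/2 = 1, a_2 = floor((10 + 10)/1) = 20.
  m_3 = 1*20 - 10 = 10, d_3 = (102 - 10^2)/1 = 2/1 = 2: (m_3, d_3) = (m_1, d_1) = (10, 2), so from here the quotients repeat a_1, a_2; the period length is 2.
So sqrt(102) = [10; (10, 20)] with period length k = 2.
k is even, so the fundamental solution of x^2 - 102y^2 = 1 is (p_{k-1}, q_{k-1}) = (p_1, q_1); compute convergents through index 1.
Convergents (p_i = a_i*p_{i-1} + p_{i-2}, q_i = a_i*q_{i-1} + q_{i-2} with p_{-2}=0, p_{-1}=1, q_{-2}=1, q_{-1}=0):
  i=0: a_0=10, p_0 = 10*1 + 0 = 10, q_0 = 10*0 + 1 = 1.
  i=1: a_1=10, p_1 = 10*10 + 1 = 101, q_1 = 10*1 + 0 = 10.
Check: 101^2 - 102*10^2 = 10201 - 10200 = 1, so (x, y) = (101, 10) solves the equation, and by the theorem it is the least positive solution.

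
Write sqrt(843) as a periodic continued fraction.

[29; (29, 58)]

Write x_i = (sqrt(843) + m_i)/d_i with (m_0, d_0) = (0, 1). a_0 = floor(sqrt(843)) = 29, since 29^2 = 841 <= 843 < 900 = 30^2.
Iterate m_{i+1} = d_i*a_i - m_i, d_{i+1} = (843 - m_{i+1}^2)/d_i, a_{i+1} = floor((a_0 + m_{i+1})/d_{i+1}):
  m_1 = 1*29 - 0 = 29, d_1 = (843 - 29^2)/1 = 2/1 = 2, a_1 = floor((29 + 29)/2) = 29.
  m_2 = 2*29 - 29 = 29, d_2 = (843 - 29^2)/2 = 2/2 = 1, a_2 = floor((29 + 29)/1) = 58.
  m_3 = 1*58 - 29 = 29, d_3 = (843 - 29^2)/1 = 2/1 = 2: (m_3, d_3) = (m_1, d_1) = (29, 2), so from here the quotients repeat a_1, a_2; the period length is 2.
Hence the expansion of sqrt(843) is a_0 = 29 followed by the repeating block 29, 58 (period 2).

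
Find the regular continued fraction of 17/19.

[0; 1, 8, 2]

Run the Euclidean algorithm on 17 and 19; the successive quotients are the partial quotients a_0, a_1, ... (each step inverts the fractional part left over by the previous one):
  17 = 0*19 + 17, so a_0 = 0.
  19 = 1*17 + 2, so a_1 = 1.
  17 = 8*2 + 1, so a_2 = 8.
  2 = 2*1 + 0, so a_3 = 2.
The remainder reaches 0 after 4 divisions, so the expansion has 4 partial quotients, read off in order.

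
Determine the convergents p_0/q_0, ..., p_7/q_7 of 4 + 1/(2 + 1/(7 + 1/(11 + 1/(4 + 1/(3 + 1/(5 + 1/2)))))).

4/1, 9/2, 67/15, 746/167, 3051/683, 9899/2216, 52546/11763, 114991/25742

Using the convergent recurrence p_i = a_i*p_{i-1} + p_{i-2}, q_i = a_i*q_{i-1} + q_{i-2} with p_{-2}=0, p_{-1}=1, q_{-2}=1, q_{-1}=0:
  i=0: a_0=4, p_0 = 4*1 + 0 = 4, q_0 = 4*0 + 1 = 1.
  i=1: a_1=2, p_1 = 2*4 + 1 = 9, q_1 = 2*1 + 0 = 2.
  i=2: a_2=7, p_2 = 7*9 + 4 = 67, q_2 = 7*2 + 1 = 15.
  i=3: a_3=11, p_3 = 11*67 + 9 = 746, q_3 = 11*15 + 2 = 167.
  i=4: a_4=4, p_4 = 4*746 + 67 = 3051, q_4 = 4*167 + 15 = 683.
  i=5: a_5=3, p_5 = 3*3051 + 746 = 9899, q_5 = 3*683 + 167 = 2216.
  i=6: a_6=5, p_6 = 5*9899 + 3051 = 52546, q_6 = 5*2216 + 683 = 11763.
  i=7: a_7=2, p_7 = 2*52546 + 9899 = 114991, q_7 = 2*11763 + 2216 = 25742.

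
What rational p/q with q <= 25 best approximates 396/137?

Expand x = 396/137 as a continued fraction with the Euclidean algorithm:
  396 = 2*137 + 122, so a_0 = 2.
  137 = 1*122 + 15, so a_1 = 1.
  122 = 8*15 + 2, so a_2 = 8.
  15 = 7*2 + 1, so a_3 = 7.
  2 = 2*1 + 0, so a_4 = 2.
so x = [2; 1, 8, 7, 2].
Convergents (p_i = a_i*p_{i-1} + p_{i-2}, q_i = a_i*q_{i-1} + q_{i-2} with p_{-2}=0, p_{-1}=1, q_{-2}=1, q_{-1}=0), until the denominator exceeds 25:
  i=0: a_0=2, p_0 = 2*1 + 0 = 2, q_0 = 2*0 + 1 = 1.
  i=1: a_1=1, p_1 = 1*2 + 1 = 3, q_1 = 1*1 + 0 = 1.
  i=2: a_2=8, p_2 = 8*3 + 2 = 26, q_2 = 8*1 + 1 = 9.
  i=3: a_3=7, p_3 = 7*26 + 3 = 185, q_3 = 7*9 + 1 = 64.
q_3 = 64 > 25, so the last convergent with denominator <= 25 is p_2/q_2 = 26/9.
The closest fraction with denominator <= 25 is either p_2/q_2 or the intermediate fraction (k*p_2 + p_1)/(k*q_2 + q_1) with the largest k >= 1 whose denominator stays <= 25; these approach x as k grows, and every other convergent or intermediate fraction in range is farther away.
Largest k: floor((25 - q_1)/q_2) = floor((25 - 1)/9) = 2.
That gives (2*26 + 3)/(2*9 + 1) = 55/19.
Compare the errors: |x - 26/9| = |396*9 - 26*137|/(137*9) = 2/1233, and |x - 55/19| = |396*19 - 55*137|/(137*19) = 11/2603.
Cross-multiplying, 2*2603 = 5206 < 13563 = 11*1233, so 2/1233 is smaller: the convergent 26/9 is closer to x than 55/19.

26/9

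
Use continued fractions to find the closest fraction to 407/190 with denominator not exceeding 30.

15/7

Expand x = 407/190 as a continued fraction with the Euclidean algorithm:
  407 = 2*190 + 27, so a_0 = 2.
  190 = 7*27 + 1, so a_1 = 7.
  27 = 27*1 + 0, so a_2 = 27.
so x = [2; 7, 27].
Convergents (p_i = a_i*p_{i-1} + p_{i-2}, q_i = a_i*q_{i-1} + q_{i-2} with p_{-2}=0, p_{-1}=1, q_{-2}=1, q_{-1}=0), until the denominator exceeds 30:
  i=0: a_0=2, p_0 = 2*1 + 0 = 2, q_0 = 2*0 + 1 = 1.
  i=1: a_1=7, p_1 = 7*2 + 1 = 15, q_1 = 7*1 + 0 = 7.
  i=2: a_2=27, p_2 = 27*15 + 2 = 407, q_2 = 27*7 + 1 = 190.
q_2 = 190 > 30, so the last convergent with denominator <= 30 is p_1/q_1 = 15/7.
The closest fraction with denominator <= 30 is either p_1/q_1 or the intermediate fraction (k*p_1 + p_0)/(k*q_1 + q_0) with the largest k >= 1 whose denominator stays <= 30; these approach x as k grows, and every other convergent or intermediate fraction in range is farther away.
Largest k: floor((30 - q_0)/q_1) = floor((30 - 1)/7) = 4.
That gives (4*15 + 2)/(4*7 + 1) = 62/29.
Compare the errors: |x - 15/7| = |407*7 - 15*190|/(190*7) = 1/1330, and |x - 62/29| = |407*29 - 62*190|/(190*29) = 23/5510.
Cross-multiplying, 1*5510 = 5510 < 30590 = 23*1330, so 1/1330 is smaller: the convergent 15/7 is closer to x than 62/29.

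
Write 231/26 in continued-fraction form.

Run the Euclidean algorithm on 231 and 26; the successive quotients are the partial quotients a_0, a_1, ... (each step inverts the fractional part left over by the previous one):
  231 = 8*26 + 23, so a_0 = 8.
  26 = 1*23 + 3, so a_1 = 1.
  23 = 7*3 + 2, so a_2 = 7.
  3 = 1*2 + 1, so a_3 = 1.
  2 = 2*1 + 0, so a_4 = 2.
The remainder reaches 0 after 5 divisions, so the expansion has 5 partial quotients, read off in order.

[8; 1, 7, 1, 2]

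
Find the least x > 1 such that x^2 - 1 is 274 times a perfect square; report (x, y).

First expand sqrt(274) as a continued fraction. With x_i = (sqrt(274) + m_i)/d_i and (m_0, d_0) = (0, 1): a_0 = floor(sqrt(274)) = 16, since 16^2 = 256 <= 274 < 289 = 17^2.
Iterate m_{i+1} = d_i*a_i - m_i, d_{i+1} = (274 - m_{i+1}^2)/d_i, a_{i+1} = floor((a_0 + m_{i+1})/d_{i+1}):
  m_1 = 1*16 - 0 = 16, d_1 = (274 - 16^2)/1 = 18/1 = 18, a_1 = floor((16 + 16)/18) = 1.
  m_2 = 18*1 - 16 = 2, d_2 = (274 - 2^2)/18 = 270/18 = 15, a_2 = floor((16 + 2)/15) = 1.
  m_3 = 15*1 - 2 = 13, d_3 = (274 - 13^2)/15 = 105/15 = 7, a_3 = floor((16 + 13)/7) = 4.
  m_4 = 7*4 - 13 = 15, d_4 = (274 - 15^2)/7 = 49/7 = 7, a_4 = floor((16 + 15)/7) = 4.
  m_5 = 7*4 - 15 = 13, d_5 = (274 - 13^2)/7 = 105/7 = 15, a_5 = floor((16 + 13)/15) = 1.
  m_6 = 15*1 - 13 = 2, d_6 = (274 - 2^2)/15 = 270/15 = 18, a_6 = floor((16 + 2)/18) = 1.
  m_7 = 18*1 - 2 = 16, d_7 = (274 - 16^2)/18 = 18/18 = 1, a_7 = floor((16 + 16)/1) = 32.
  m_8 = 1*32 - 16 = 16, d_8 = (274 - 16^2)/1 = 18/1 = 18: (m_8, d_8) = (m_1, d_1) = (16, 18), so from here the quotients repeat a_1, ..., a_7; the period length is 7.
So sqrt(274) = [16; (1, 1, 4, 4, 1, 1, 32)] with period length k = 7.
k is odd, so (p_{k-1}, q_{k-1}) only solves x^2 - 274y^2 = -1 and the fundamental solution of x^2 - 274y^2 = 1 is (p_{2k-1}, q_{2k-1}) = (p_13, q_13); compute convergents through index 13, running through the period twice.
Convergents (p_i = a_i*p_{i-1} + p_{i-2}, q_i = a_i*q_{i-1} + q_{i-2} with p_{-2}=0, p_{-1}=1, q_{-2}=1, q_{-1}=0):
  i=0: a_0=16, p_0 = 16*1 + 0 = 16, q_0 = 16*0 + 1 = 1.
  i=1: a_1=1, p_1 = 1*16 + 1 = 17, q_1 = 1*1 + 0 = 1.
  i=2: a_2=1, p_2 = 1*17 + 16 = 33, q_2 = 1*1 + 1 = 2.
  i=3: a_3=4, p_3 = 4*33 + 17 = 149, q_3 = 4*2 + 1 = 9.
  i=4: a_4=4, p_4 = 4*149 + 33 = 629, q_4 = 4*9 + 2 = 38.
  i=5: a_5=1, p_5 = 1*629 + 149 = 778, q_5 = 1*38 + 9 = 47.
  i=6: a_6=1, p_6 = 1*778 + 629 = 1407, q_6 = 1*47 + 38 = 85.
  i=7: a_7=32, p_7 = 32*1407 + 778 = 45802, q_7 = 32*85 + 47 = 2767.
  i=8: a_8=1, p_8 = 1*45802 + 1407 = 47209, q_8 = 1*2767 + 85 = 2852.
  i=9: a_9=1, p_9 = 1*47209 + 45802 = 93011, q_9 = 1*2852 + 2767 = 5619.
  i=10: a_10=4, p_10 = 4*93011 + 47209 = 419253, q_10 = 4*5619 + 2852 = 25328.
  i=11: a_11=4, p_11 = 4*419253 + 93011 = 1770023, q_11 = 4*25328 + 5619 = 106931.
  i=12: a_12=1, p_12 = 1*1770023 + 419253 = 2189276, q_12 = 1*106931 + 25328 = 132259.
  i=13: a_13=1, p_13 = 1*2189276 + 1770023 = 3959299, q_13 = 1*132259 + 106931 = 239190.
Indeed p_6^2 - 274*q_6^2 = 1979649 - 1979650 = -1, not +1.
Check: 3959299^2 - 274*239190^2 = 15676048571401 - 15676048571400 = 1, so (x, y) = (3959299, 239190) solves the equation, and by the theorem it is the least positive solution.

(x, y) = (3959299, 239190)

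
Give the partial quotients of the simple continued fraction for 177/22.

[8; 22]

Run the Euclidean algorithm on 177 and 22; the successive quotients are the partial quotients a_0, a_1, ... (each step inverts the fractional part left over by the previous one):
  177 = 8*22 + 1, so a_0 = 8.
  22 = 22*1 + 0, so a_1 = 22.
The remainder reaches 0 after 2 divisions, so the expansion has 2 partial quotients, read off in order.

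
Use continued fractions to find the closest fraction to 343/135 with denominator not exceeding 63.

94/37

Expand x = 343/135 as a continued fraction with the Euclidean algorithm:
  343 = 2*135 + 73, so a_0 = 2.
  135 = 1*73 + 62, so a_1 = 1.
  73 = 1*62 + 11, so a_2 = 1.
  62 = 5*11 + 7, so a_3 = 5.
  11 = 1*7 + 4, so a_4 = 1.
  7 = 1*4 + 3, so a_5 = 1.
  4 = 1*3 + 1, so a_6 = 1.
  3 = 3*1 + 0, so a_7 = 3.
so x = [2; 1, 1, 5, 1, 1, 1, 3].
Convergents (p_i = a_i*p_{i-1} + p_{i-2}, q_i = a_i*q_{i-1} + q_{i-2} with p_{-2}=0, p_{-1}=1, q_{-2}=1, q_{-1}=0), until the denominator exceeds 63:
  i=0: a_0=2, p_0 = 2*1 + 0 = 2, q_0 = 2*0 + 1 = 1.
  i=1: a_1=1, p_1 = 1*2 + 1 = 3, q_1 = 1*1 + 0 = 1.
  i=2: a_2=1, p_2 = 1*3 + 2 = 5, q_2 = 1*1 + 1 = 2.
  i=3: a_3=5, p_3 = 5*5 + 3 = 28, q_3 = 5*2 + 1 = 11.
  i=4: a_4=1, p_4 = 1*28 + 5 = 33, q_4 = 1*11 + 2 = 13.
  i=5: a_5=1, p_5 = 1*33 + 28 = 61, q_5 = 1*13 + 11 = 24.
  i=6: a_6=1, p_6 = 1*61 + 33 = 94, q_6 = 1*24 + 13 = 37.
  i=7: a_7=3, p_7 = 3*94 + 61 = 343, q_7 = 3*37 + 24 = 135.
q_7 = 135 > 63, so the last convergent with denominator <= 63 is p_6/q_6 = 94/37.
The closest fraction with denominator <= 63 is either p_6/q_6 or the intermediate fraction (k*p_6 + p_5)/(k*q_6 + q_5) with the largest k >= 1 whose denominator stays <= 63; these approach x as k grows, and every other convergent or intermediate fraction in range is farther away.
Largest k: floor((63 - q_5)/q_6) = floor((63 - 24)/37) = 1.
That gives (1*94 + 61)/(1*37 + 24) = 155/61.
Compare the errors: |x - 94/37| = |343*37 - 94*135|/(135*37) = 1/4995, and |x - 155/61| = |343*61 - 155*135|/(135*61) = 2/8235.
Cross-multiplying, 1*8235 = 8235 < 9990 = 2*4995, so 1/4995 is smaller: the convergent 94/37 is closer to x than 155/61.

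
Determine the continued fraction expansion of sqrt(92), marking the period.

Write x_i = (sqrt(92) + m_i)/d_i with (m_0, d_0) = (0, 1). a_0 = floor(sqrt(92)) = 9, since 9^2 = 81 <= 92 < 100 = 10^2.
Iterate m_{i+1} = d_i*a_i - m_i, d_{i+1} = (92 - m_{i+1}^2)/d_i, a_{i+1} = floor((a_0 + m_{i+1})/d_{i+1}):
  m_1 = 1*9 - 0 = 9, d_1 = (92 - 9^2)/1 = 11/1 = 11, a_1 = floor((9 + 9)/11) = 1.
  m_2 = 11*1 - 9 = 2, d_2 = (92 - 2^2)/11 = 88/11 = 8, a_2 = floor((9 + 2)/8) = 1.
  m_3 = 8*1 - 2 = 6, d_3 = (92 - 6^2)/8 = 56/8 = 7, a_3 = floor((9 + 6)/7) = 2.
  m_4 = 7*2 - 6 = 8, d_4 = (92 - 8^2)/7 = 28/7 = 4, a_4 = floor((9 + 8)/4) = 4.
  m_5 = 4*4 - 8 = 8, d_5 = (92 - 8^2)/4 = 28/4 = 7, a_5 = floor((9 + 8)/7) = 2.
  m_6 = 7*2 - 8 = 6, d_6 = (92 - 6^2)/7 = 56/7 = 8, a_6 = floor((9 + 6)/8) = 1.
  m_7 = 8*1 - 6 = 2, d_7 = (92 - 2^2)/8 = 88/8 = 11, a_7 = floor((9 + 2)/11) = 1.
  m_8 = 11*1 - 2 = 9, d_8 = (92 - 9^2)/11 = 11/11 = 1, a_8 = floor((9 + 9)/1) = 18.
  m_9 = 1*18 - 9 = 9, d_9 = (92 - 9^2)/1 = 11/1 = 11: (m_9, d_9) = (m_1, d_1) = (9, 11), so from here the quotients repeat a_1, ..., a_8; the period length is 8.
Hence the expansion of sqrt(92) is a_0 = 9 followed by the repeating block 1, 1, 2, 4, 2, 1, 1, 18 (period 8).

[9; (1, 1, 2, 4, 2, 1, 1, 18)]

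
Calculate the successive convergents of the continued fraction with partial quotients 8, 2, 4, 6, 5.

8/1, 17/2, 76/9, 473/56, 2441/289

Using the convergent recurrence p_i = a_i*p_{i-1} + p_{i-2}, q_i = a_i*q_{i-1} + q_{i-2} with p_{-2}=0, p_{-1}=1, q_{-2}=1, q_{-1}=0:
  i=0: a_0=8, p_0 = 8*1 + 0 = 8, q_0 = 8*0 + 1 = 1.
  i=1: a_1=2, p_1 = 2*8 + 1 = 17, q_1 = 2*1 + 0 = 2.
  i=2: a_2=4, p_2 = 4*17 + 8 = 76, q_2 = 4*2 + 1 = 9.
  i=3: a_3=6, p_3 = 6*76 + 17 = 473, q_3 = 6*9 + 2 = 56.
  i=4: a_4=5, p_4 = 5*473 + 76 = 2441, q_4 = 5*56 + 9 = 289.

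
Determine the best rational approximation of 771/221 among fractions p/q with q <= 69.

Expand x = 771/221 as a continued fraction with the Euclidean algorithm:
  771 = 3*221 + 108, so a_0 = 3.
  221 = 2*108 + 5, so a_1 = 2.
  108 = 21*5 + 3, so a_2 = 21.
  5 = 1*3 + 2, so a_3 = 1.
  3 = 1*2 + 1, so a_4 = 1.
  2 = 2*1 + 0, so a_5 = 2.
so x = [3; 2, 21, 1, 1, 2].
Convergents (p_i = a_i*p_{i-1} + p_{i-2}, q_i = a_i*q_{i-1} + q_{i-2} with p_{-2}=0, p_{-1}=1, q_{-2}=1, q_{-1}=0), until the denominator exceeds 69:
  i=0: a_0=3, p_0 = 3*1 + 0 = 3, q_0 = 3*0 + 1 = 1.
  i=1: a_1=2, p_1 = 2*3 + 1 = 7, q_1 = 2*1 + 0 = 2.
  i=2: a_2=21, p_2 = 21*7 + 3 = 150, q_2 = 21*2 + 1 = 43.
  i=3: a_3=1, p_3 = 1*150 + 7 = 157, q_3 = 1*43 + 2 = 45.
  i=4: a_4=1, p_4 = 1*157 + 150 = 307, q_4 = 1*45 + 43 = 88.
q_4 = 88 > 69, so the last convergent with denominator <= 69 is p_3/q_3 = 157/45.
The closest fraction with denominator <= 69 is either p_3/q_3 or the intermediate fraction (k*p_3 + p_2)/(k*q_3 + q_2) with the largest k >= 1 whose denominator stays <= 69; these approach x as k grows, and every other convergent or intermediate fraction in range is farther away.
Largest k: floor((69 - q_2)/q_3) = floor((69 - 43)/45) = 0.
Since k = 0, no intermediate fraction beyond p_3/q_3 has denominator <= 69, so the convergent 157/45 is the closest (its error is |771*45 - 157*221|/(221*45) = 2/9945).

157/45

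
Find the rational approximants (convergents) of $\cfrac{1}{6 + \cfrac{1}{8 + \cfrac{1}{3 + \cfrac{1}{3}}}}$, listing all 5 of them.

0/1, 1/6, 8/49, 25/153, 83/508

Using the convergent recurrence p_i = a_i*p_{i-1} + p_{i-2}, q_i = a_i*q_{i-1} + q_{i-2} with p_{-2}=0, p_{-1}=1, q_{-2}=1, q_{-1}=0:
  i=0: a_0=0, p_0 = 0*1 + 0 = 0, q_0 = 0*0 + 1 = 1.
  i=1: a_1=6, p_1 = 6*0 + 1 = 1, q_1 = 6*1 + 0 = 6.
  i=2: a_2=8, p_2 = 8*1 + 0 = 8, q_2 = 8*6 + 1 = 49.
  i=3: a_3=3, p_3 = 3*8 + 1 = 25, q_3 = 3*49 + 6 = 153.
  i=4: a_4=3, p_4 = 3*25 + 8 = 83, q_4 = 3*153 + 49 = 508.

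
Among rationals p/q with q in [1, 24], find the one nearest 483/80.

145/24

Expand x = 483/80 as a continued fraction with the Euclidean algorithm:
  483 = 6*80 + 3, so a_0 = 6.
  80 = 26*3 + 2, so a_1 = 26.
  3 = 1*2 + 1, so a_2 = 1.
  2 = 2*1 + 0, so a_3 = 2.
so x = [6; 26, 1, 2].
Convergents (p_i = a_i*p_{i-1} + p_{i-2}, q_i = a_i*q_{i-1} + q_{i-2} with p_{-2}=0, p_{-1}=1, q_{-2}=1, q_{-1}=0), until the denominator exceeds 24:
  i=0: a_0=6, p_0 = 6*1 + 0 = 6, q_0 = 6*0 + 1 = 1.
  i=1: a_1=26, p_1 = 26*6 + 1 = 157, q_1 = 26*1 + 0 = 26.
q_1 = 26 > 24, so the last convergent with denominator <= 24 is p_0/q_0 = 6/1.
The closest fraction with denominator <= 24 is either p_0/q_0 or the intermediate fraction (k*p_0 + p_{-1})/(k*q_0 + q_{-1}) with the largest k >= 1 whose denominator stays <= 24; these approach x as k grows, and every other convergent or intermediate fraction in range is farther away.
Largest k: floor((24 - q_{-1})/q_0) = floor((24 - 0)/1) = 24 (using the seeds p_{-1} = 1, q_{-1} = 0).
That gives (24*6 + 1)/(24*1 + 0) = 145/24.
Compare the errors: |x - 6/1| = |483*1 - 6*80|/(80*1) = 3/80, and |x - 145/24| = |483*24 - 145*80|/(80*24) = 8/1920.
Cross-multiplying, 8*80 = 640 < 5760 = 3*1920, so 8/1920 is smaller: the intermediate fraction 145/24 is closer to x than 6/1.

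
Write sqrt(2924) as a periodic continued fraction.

[54; (13, 1, 1, 26, 1, 1, 13, 108)]

Write x_i = (sqrt(2924) + m_i)/d_i with (m_0, d_0) = (0, 1). a_0 = floor(sqrt(2924)) = 54, since 54^2 = 2916 <= 2924 < 3025 = 55^2.
Iterate m_{i+1} = d_i*a_i - m_i, d_{i+1} = (2924 - m_{i+1}^2)/d_i, a_{i+1} = floor((a_0 + m_{i+1})/d_{i+1}):
  m_1 = 1*54 - 0 = 54, d_1 = (2924 - 54^2)/1 = 8/1 = 8, a_1 = floor((54 + 54)/8) = 13.
  m_2 = 8*13 - 54 = 50, d_2 = (2924 - 50^2)/8 = 424/8 = 53, a_2 = floor((54 + 50)/53) = 1.
  m_3 = 53*1 - 50 = 3, d_3 = (2924 - 3^2)/53 = 2915/53 = 55, a_3 = floor((54 + 3)/55) = 1.
  m_4 = 55*1 - 3 = 52, d_4 = (2924 - 52^2)/55 = 220/55 = 4, a_4 = floor((54 + 52)/4) = 26.
  m_5 = 4*26 - 52 = 52, d_5 = (2924 - 52^2)/4 = 220/4 = 55, a_5 = floor((54 + 52)/55) = 1.
  m_6 = 55*1 - 52 = 3, d_6 = (2924 - 3^2)/55 = 2915/55 = 53, a_6 = floor((54 + 3)/53) = 1.
  m_7 = 53*1 - 3 = 50, d_7 = (2924 - 50^2)/53 = 424/53 = 8, a_7 = floor((54 + 50)/8) = 13.
  m_8 = 8*13 - 50 = 54, d_8 = (2924 - 54^2)/8 = 8/8 = 1, a_8 = floor((54 + 54)/1) = 108.
  m_9 = 1*108 - 54 = 54, d_9 = (2924 - 54^2)/1 = 8/1 = 8: (m_9, d_9) = (m_1, d_1) = (54, 8), so from here the quotients repeat a_1, ..., a_8; the period length is 8.
Hence the expansion of sqrt(2924) is a_0 = 54 followed by the repeating block 13, 1, 1, 26, 1, 1, 13, 108 (period 8).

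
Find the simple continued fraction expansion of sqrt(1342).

Write x_i = (sqrt(1342) + m_i)/d_i with (m_0, d_0) = (0, 1). a_0 = floor(sqrt(1342)) = 36, since 36^2 = 1296 <= 1342 < 1369 = 37^2.
Iterate m_{i+1} = d_i*a_i - m_i, d_{i+1} = (1342 - m_{i+1}^2)/d_i, a_{i+1} = floor((a_0 + m_{i+1})/d_{i+1}):
  m_1 = 1*36 - 0 = 36, d_1 = (1342 - 36^2)/1 = 46/1 = 46, a_1 = floor((36 + 36)/46) = 1.
  m_2 = 46*1 - 36 = 10, d_2 = (1342 - 10^2)/46 = 1242/46 = 27, a_2 = floor((36 + 10)/27) = 1.
  m_3 = 27*1 - 10 = 17, d_3 = (1342 - 17^2)/27 = 1053/27 = 39, a_3 = floor((36 + 17)/39) = 1.
  m_4 = 39*1 - 17 = 22, d_4 = (1342 - 22^2)/39 = 858/39 = 22, a_4 = floor((36 + 22)/22) = 2.
  m_5 = 22*2 - 22 = 22, d_5 = (1342 - 22^2)/22 = 858/22 = 39, a_5 = floor((36 + 22)/39) = 1.
  m_6 = 39*1 - 22 = 17, d_6 = (1342 - 17^2)/39 = 1053/39 = 27, a_6 = floor((36 + 17)/27) = 1.
  m_7 = 27*1 - 17 = 10, d_7 = (1342 - 10^2)/27 = 1242/27 = 46, a_7 = floor((36 + 10)/46) = 1.
  m_8 = 46*1 - 10 = 36, d_8 = (1342 - 36^2)/46 = 46/46 = 1, a_8 = floor((36 + 36)/1) = 72.
  m_9 = 1*72 - 36 = 36, d_9 = (1342 - 36^2)/1 = 46/1 = 46: (m_9, d_9) = (m_1, d_1) = (36, 46), so from here the quotients repeat a_1, ..., a_8; the period length is 8.
Hence the expansion of sqrt(1342) is a_0 = 36 followed by the repeating block 1, 1, 1, 2, 1, 1, 1, 72 (period 8).

[36; (1, 1, 1, 2, 1, 1, 1, 72)]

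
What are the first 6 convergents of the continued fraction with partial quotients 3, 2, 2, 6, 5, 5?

Using the convergent recurrence p_i = a_i*p_{i-1} + p_{i-2}, q_i = a_i*q_{i-1} + q_{i-2} with p_{-2}=0, p_{-1}=1, q_{-2}=1, q_{-1}=0:
  i=0: a_0=3, p_0 = 3*1 + 0 = 3, q_0 = 3*0 + 1 = 1.
  i=1: a_1=2, p_1 = 2*3 + 1 = 7, q_1 = 2*1 + 0 = 2.
  i=2: a_2=2, p_2 = 2*7 + 3 = 17, q_2 = 2*2 + 1 = 5.
  i=3: a_3=6, p_3 = 6*17 + 7 = 109, q_3 = 6*5 + 2 = 32.
  i=4: a_4=5, p_4 = 5*109 + 17 = 562, q_4 = 5*32 + 5 = 165.
  i=5: a_5=5, p_5 = 5*562 + 109 = 2919, q_5 = 5*165 + 32 = 857.

3/1, 7/2, 17/5, 109/32, 562/165, 2919/857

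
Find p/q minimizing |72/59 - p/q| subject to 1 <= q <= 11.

11/9

Expand x = 72/59 as a continued fraction with the Euclidean algorithm:
  72 = 1*59 + 13, so a_0 = 1.
  59 = 4*13 + 7, so a_1 = 4.
  13 = 1*7 + 6, so a_2 = 1.
  7 = 1*6 + 1, so a_3 = 1.
  6 = 6*1 + 0, so a_4 = 6.
so x = [1; 4, 1, 1, 6].
Convergents (p_i = a_i*p_{i-1} + p_{i-2}, q_i = a_i*q_{i-1} + q_{i-2} with p_{-2}=0, p_{-1}=1, q_{-2}=1, q_{-1}=0), until the denominator exceeds 11:
  i=0: a_0=1, p_0 = 1*1 + 0 = 1, q_0 = 1*0 + 1 = 1.
  i=1: a_1=4, p_1 = 4*1 + 1 = 5, q_1 = 4*1 + 0 = 4.
  i=2: a_2=1, p_2 = 1*5 + 1 = 6, q_2 = 1*4 + 1 = 5.
  i=3: a_3=1, p_3 = 1*6 + 5 = 11, q_3 = 1*5 + 4 = 9.
  i=4: a_4=6, p_4 = 6*11 + 6 = 72, q_4 = 6*9 + 5 = 59.
q_4 = 59 > 11, so the last convergent with denominator <= 11 is p_3/q_3 = 11/9.
The closest fraction with denominator <= 11 is either p_3/q_3 or the intermediate fraction (k*p_3 + p_2)/(k*q_3 + q_2) with the largest k >= 1 whose denominator stays <= 11; these approach x as k grows, and every other convergent or intermediate fraction in range is farther away.
Largest k: floor((11 - q_2)/q_3) = floor((11 - 5)/9) = 0.
Since k = 0, no intermediate fraction beyond p_3/q_3 has denominator <= 11, so the convergent 11/9 is the closest (its error is |72*9 - 11*59|/(59*9) = 1/531).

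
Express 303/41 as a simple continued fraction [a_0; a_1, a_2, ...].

Run the Euclidean algorithm on 303 and 41; the successive quotients are the partial quotients a_0, a_1, ... (each step inverts the fractional part left over by the previous one):
  303 = 7*41 + 16, so a_0 = 7.
  41 = 2*16 + 9, so a_1 = 2.
  16 = 1*9 + 7, so a_2 = 1.
  9 = 1*7 + 2, so a_3 = 1.
  7 = 3*2 + 1, so a_4 = 3.
  2 = 2*1 + 0, so a_5 = 2.
The remainder reaches 0 after 6 divisions, so the expansion has 6 partial quotients, read off in order.

[7; 2, 1, 1, 3, 2]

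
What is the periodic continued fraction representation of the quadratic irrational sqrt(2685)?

[51; (1, 4, 2, 6, 2, 4, 1, 102)]

Write x_i = (sqrt(2685) + m_i)/d_i with (m_0, d_0) = (0, 1). a_0 = floor(sqrt(2685)) = 51, since 51^2 = 2601 <= 2685 < 2704 = 52^2.
Iterate m_{i+1} = d_i*a_i - m_i, d_{i+1} = (2685 - m_{i+1}^2)/d_i, a_{i+1} = floor((a_0 + m_{i+1})/d_{i+1}):
  m_1 = 1*51 - 0 = 51, d_1 = (2685 - 51^2)/1 = 84/1 = 84, a_1 = floor((51 + 51)/84) = 1.
  m_2 = 84*1 - 51 = 33, d_2 = (2685 - 33^2)/84 = 1596/84 = 19, a_2 = floor((51 + 33)/19) = 4.
  m_3 = 19*4 - 33 = 43, d_3 = (2685 - 43^2)/19 = 836/19 = 44, a_3 = floor((51 + 43)/44) = 2.
  m_4 = 44*2 - 43 = 45, d_4 = (2685 - 45^2)/44 = 660/44 = 15, a_4 = floor((51 + 45)/15) = 6.
  m_5 = 15*6 - 45 = 45, d_5 = (2685 - 45^2)/15 = 660/15 = 44, a_5 = floor((51 + 45)/44) = 2.
  m_6 = 44*2 - 45 = 43, d_6 = (2685 - 43^2)/44 = 836/44 = 19, a_6 = floor((51 + 43)/19) = 4.
  m_7 = 19*4 - 43 = 33, d_7 = (2685 - 33^2)/19 = 1596/19 = 84, a_7 = floor((51 + 33)/84) = 1.
  m_8 = 84*1 - 33 = 51, d_8 = (2685 - 51^2)/84 = 84/84 = 1, a_8 = floor((51 + 51)/1) = 102.
  m_9 = 1*102 - 51 = 51, d_9 = (2685 - 51^2)/1 = 84/1 = 84: (m_9, d_9) = (m_1, d_1) = (51, 84), so from here the quotients repeat a_1, ..., a_8; the period length is 8.
Hence the expansion of sqrt(2685) is a_0 = 51 followed by the repeating block 1, 4, 2, 6, 2, 4, 1, 102 (period 8).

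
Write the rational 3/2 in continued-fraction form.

Run the Euclidean algorithm on 3 and 2; the successive quotients are the partial quotients a_0, a_1, ... (each step inverts the fractional part left over by the previous one):
  3 = 1*2 + 1, so a_0 = 1.
  2 = 2*1 + 0, so a_1 = 2.
The remainder reaches 0 after 2 divisions, so the expansion has 2 partial quotients, read off in order.

[1; 2]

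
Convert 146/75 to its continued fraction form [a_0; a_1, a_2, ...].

[1; 1, 17, 1, 3]

Run the Euclidean algorithm on 146 and 75; the successive quotients are the partial quotients a_0, a_1, ... (each step inverts the fractional part left over by the previous one):
  146 = 1*75 + 71, so a_0 = 1.
  75 = 1*71 + 4, so a_1 = 1.
  71 = 17*4 + 3, so a_2 = 17.
  4 = 1*3 + 1, so a_3 = 1.
  3 = 3*1 + 0, so a_4 = 3.
The remainder reaches 0 after 5 divisions, so the expansion has 5 partial quotients, read off in order.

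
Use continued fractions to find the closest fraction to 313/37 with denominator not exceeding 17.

Expand x = 313/37 as a continued fraction with the Euclidean algorithm:
  313 = 8*37 + 17, so a_0 = 8.
  37 = 2*17 + 3, so a_1 = 2.
  17 = 5*3 + 2, so a_2 = 5.
  3 = 1*2 + 1, so a_3 = 1.
  2 = 2*1 + 0, so a_4 = 2.
so x = [8; 2, 5, 1, 2].
Convergents (p_i = a_i*p_{i-1} + p_{i-2}, q_i = a_i*q_{i-1} + q_{i-2} with p_{-2}=0, p_{-1}=1, q_{-2}=1, q_{-1}=0), until the denominator exceeds 17:
  i=0: a_0=8, p_0 = 8*1 + 0 = 8, q_0 = 8*0 + 1 = 1.
  i=1: a_1=2, p_1 = 2*8 + 1 = 17, q_1 = 2*1 + 0 = 2.
  i=2: a_2=5, p_2 = 5*17 + 8 = 93, q_2 = 5*2 + 1 = 11.
  i=3: a_3=1, p_3 = 1*93 + 17 = 110, q_3 = 1*11 + 2 = 13.
  i=4: a_4=2, p_4 = 2*110 + 93 = 313, q_4 = 2*13 + 11 = 37.
q_4 = 37 > 17, so the last convergent with denominator <= 17 is p_3/q_3 = 110/13.
The closest fraction with denominator <= 17 is either p_3/q_3 or the intermediate fraction (k*p_3 + p_2)/(k*q_3 + q_2) with the largest k >= 1 whose denominator stays <= 17; these approach x as k grows, and every other convergent or intermediate fraction in range is farther away.
Largest k: floor((17 - q_2)/q_3) = floor((17 - 11)/13) = 0.
Since k = 0, no intermediate fraction beyond p_3/q_3 has denominator <= 17, so the convergent 110/13 is the closest (its error is |313*13 - 110*37|/(37*13) = 1/481).

110/13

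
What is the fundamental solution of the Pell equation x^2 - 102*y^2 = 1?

(x, y) = (101, 10)

First expand sqrt(102) as a continued fraction. With x_i = (sqrt(102) + m_i)/d_i and (m_0, d_0) = (0, 1): a_0 = floor(sqrt(102)) = 10, since 10^2 = 100 <= 102 < 121 = 11^2.
Iterate m_{i+1} = d_i*a_i - m_i, d_{i+1} = (102 - m_{i+1}^2)/d_i, a_{i+1} = floor((a_0 + m_{i+1})/d_{i+1}):
  m_1 = 1*10 - 0 = 10, d_1 = (102 - 10^2)/1 = 2/1 = 2, a_1 = floor((10 + 10)/2) = 10.
  m_2 = 2*10 - 10 = 10, d_2 = (102 - 10^2)/2 = 2/2 = 1, a_2 = floor((10 + 10)/1) = 20.
  m_3 = 1*20 - 10 = 10, d_3 = (102 - 10^2)/1 = 2/1 = 2: (m_3, d_3) = (m_1, d_1) = (10, 2), so from here the quotients repeat a_1, a_2; the period length is 2.
So sqrt(102) = [10; (10, 20)] with period length k = 2.
k is even, so the fundamental solution of x^2 - 102y^2 = 1 is (p_{k-1}, q_{k-1}) = (p_1, q_1); compute convergents through index 1.
Convergents (p_i = a_i*p_{i-1} + p_{i-2}, q_i = a_i*q_{i-1} + q_{i-2} with p_{-2}=0, p_{-1}=1, q_{-2}=1, q_{-1}=0):
  i=0: a_0=10, p_0 = 10*1 + 0 = 10, q_0 = 10*0 + 1 = 1.
  i=1: a_1=10, p_1 = 10*10 + 1 = 101, q_1 = 10*1 + 0 = 10.
Check: 101^2 - 102*10^2 = 10201 - 10200 = 1, so (x, y) = (101, 10) solves the equation, and by the theorem it is the least positive solution.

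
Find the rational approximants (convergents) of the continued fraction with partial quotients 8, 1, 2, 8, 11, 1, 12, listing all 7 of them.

Using the convergent recurrence p_i = a_i*p_{i-1} + p_{i-2}, q_i = a_i*q_{i-1} + q_{i-2} with p_{-2}=0, p_{-1}=1, q_{-2}=1, q_{-1}=0:
  i=0: a_0=8, p_0 = 8*1 + 0 = 8, q_0 = 8*0 + 1 = 1.
  i=1: a_1=1, p_1 = 1*8 + 1 = 9, q_1 = 1*1 + 0 = 1.
  i=2: a_2=2, p_2 = 2*9 + 8 = 26, q_2 = 2*1 + 1 = 3.
  i=3: a_3=8, p_3 = 8*26 + 9 = 217, q_3 = 8*3 + 1 = 25.
  i=4: a_4=11, p_4 = 11*217 + 26 = 2413, q_4 = 11*25 + 3 = 278.
  i=5: a_5=1, p_5 = 1*2413 + 217 = 2630, q_5 = 1*278 + 25 = 303.
  i=6: a_6=12, p_6 = 12*2630 + 2413 = 33973, q_6 = 12*303 + 278 = 3914.

8/1, 9/1, 26/3, 217/25, 2413/278, 2630/303, 33973/3914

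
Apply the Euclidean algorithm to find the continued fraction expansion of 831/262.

[3; 5, 1, 4, 1, 1, 1, 2]

Run the Euclidean algorithm on 831 and 262; the successive quotients are the partial quotients a_0, a_1, ... (each step inverts the fractional part left over by the previous one):
  831 = 3*262 + 45, so a_0 = 3.
  262 = 5*45 + 37, so a_1 = 5.
  45 = 1*37 + 8, so a_2 = 1.
  37 = 4*8 + 5, so a_3 = 4.
  8 = 1*5 + 3, so a_4 = 1.
  5 = 1*3 + 2, so a_5 = 1.
  3 = 1*2 + 1, so a_6 = 1.
  2 = 2*1 + 0, so a_7 = 2.
The remainder reaches 0 after 8 divisions, so the expansion has 8 partial quotients, read off in order.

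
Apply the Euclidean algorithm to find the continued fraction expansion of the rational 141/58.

Run the Euclidean algorithm on 141 and 58; the successive quotients are the partial quotients a_0, a_1, ... (each step inverts the fractional part left over by the previous one):
  141 = 2*58 + 25, so a_0 = 2.
  58 = 2*25 + 8, so a_1 = 2.
  25 = 3*8 + 1, so a_2 = 3.
  8 = 8*1 + 0, so a_3 = 8.
The remainder reaches 0 after 4 divisions, so the expansion has 4 partial quotients, read off in order.

[2; 2, 3, 8]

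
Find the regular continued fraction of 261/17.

Run the Euclidean algorithm on 261 and 17; the successive quotients are the partial quotients a_0, a_1, ... (each step inverts the fractional part left over by the previous one):
  261 = 15*17 + 6, so a_0 = 15.
  17 = 2*6 + 5, so a_1 = 2.
  6 = 1*5 + 1, so a_2 = 1.
  5 = 5*1 + 0, so a_3 = 5.
The remainder reaches 0 after 4 divisions, so the expansion has 4 partial quotients, read off in order.

[15; 2, 1, 5]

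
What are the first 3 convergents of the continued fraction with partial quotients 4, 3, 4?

4/1, 13/3, 56/13

Using the convergent recurrence p_i = a_i*p_{i-1} + p_{i-2}, q_i = a_i*q_{i-1} + q_{i-2} with p_{-2}=0, p_{-1}=1, q_{-2}=1, q_{-1}=0:
  i=0: a_0=4, p_0 = 4*1 + 0 = 4, q_0 = 4*0 + 1 = 1.
  i=1: a_1=3, p_1 = 3*4 + 1 = 13, q_1 = 3*1 + 0 = 3.
  i=2: a_2=4, p_2 = 4*13 + 4 = 56, q_2 = 4*3 + 1 = 13.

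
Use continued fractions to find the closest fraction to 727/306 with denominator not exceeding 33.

Expand x = 727/306 as a continued fraction with the Euclidean algorithm:
  727 = 2*306 + 115, so a_0 = 2.
  306 = 2*115 + 76, so a_1 = 2.
  115 = 1*76 + 39, so a_2 = 1.
  76 = 1*39 + 37, so a_3 = 1.
  39 = 1*37 + 2, so a_4 = 1.
  37 = 18*2 + 1, so a_5 = 18.
  2 = 2*1 + 0, so a_6 = 2.
so x = [2; 2, 1, 1, 1, 18, 2].
Convergents (p_i = a_i*p_{i-1} + p_{i-2}, q_i = a_i*q_{i-1} + q_{i-2} with p_{-2}=0, p_{-1}=1, q_{-2}=1, q_{-1}=0), until the denominator exceeds 33:
  i=0: a_0=2, p_0 = 2*1 + 0 = 2, q_0 = 2*0 + 1 = 1.
  i=1: a_1=2, p_1 = 2*2 + 1 = 5, q_1 = 2*1 + 0 = 2.
  i=2: a_2=1, p_2 = 1*5 + 2 = 7, q_2 = 1*2 + 1 = 3.
  i=3: a_3=1, p_3 = 1*7 + 5 = 12, q_3 = 1*3 + 2 = 5.
  i=4: a_4=1, p_4 = 1*12 + 7 = 19, q_4 = 1*5 + 3 = 8.
  i=5: a_5=18, p_5 = 18*19 + 12 = 354, q_5 = 18*8 + 5 = 149.
q_5 = 149 > 33, so the last convergent with denominator <= 33 is p_4/q_4 = 19/8.
The closest fraction with denominator <= 33 is either p_4/q_4 or the intermediate fraction (k*p_4 + p_3)/(k*q_4 + q_3) with the largest k >= 1 whose denominator stays <= 33; these approach x as k grows, and every other convergent or intermediate fraction in range is farther away.
Largest k: floor((33 - q_3)/q_4) = floor((33 - 5)/8) = 3.
That gives (3*19 + 12)/(3*8 + 5) = 69/29.
Compare the errors: |x - 19/8| = |727*8 - 19*306|/(306*8) = 2/2448, and |x - 69/29| = |727*29 - 69*306|/(306*29) = 31/8874.
Cross-multiplying, 2*8874 = 17748 < 75888 = 31*2448, so 2/2448 is smaller: the convergent 19/8 is closer to x than 69/29.

19/8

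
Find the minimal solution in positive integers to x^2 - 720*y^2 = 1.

(x, y) = (161, 6)

First expand sqrt(720) as a continued fraction. With x_i = (sqrt(720) + m_i)/d_i and (m_0, d_0) = (0, 1): a_0 = floor(sqrt(720)) = 26, since 26^2 = 676 <= 720 < 729 = 27^2.
Iterate m_{i+1} = d_i*a_i - m_i, d_{i+1} = (720 - m_{i+1}^2)/d_i, a_{i+1} = floor((a_0 + m_{i+1})/d_{i+1}):
  m_1 = 1*26 - 0 = 26, d_1 = (720 - 26^2)/1 = 44/1 = 44, a_1 = floor((26 + 26)/44) = 1.
  m_2 = 44*1 - 26 = 18, d_2 = (720 - 18^2)/44 = 396/44 = 9, a_2 = floor((26 + 18)/9) = 4.
  m_3 = 9*4 - 18 = 18, d_3 = (720 - 18^2)/9 = 396/9 = 44, a_3 = floor((26 + 18)/44) = 1.
  m_4 = 44*1 - 18 = 26, d_4 = (720 - 26^2)/44 = 44/44 = 1, a_4 = floor((26 + 26)/1) = 52.
  m_5 = 1*52 - 26 = 26, d_5 = (720 - 26^2)/1 = 44/1 = 44: (m_5, d_5) = (m_1, d_1) = (26, 44), so from here the quotients repeat a_1, ..., a_4; the period length is 4.
So sqrt(720) = [26; (1, 4, 1, 52)] with period length k = 4.
k is even, so the fundamental solution of x^2 - 720y^2 = 1 is (p_{k-1}, q_{k-1}) = (p_3, q_3); compute convergents through index 3.
Convergents (p_i = a_i*p_{i-1} + p_{i-2}, q_i = a_i*q_{i-1} + q_{i-2} with p_{-2}=0, p_{-1}=1, q_{-2}=1, q_{-1}=0):
  i=0: a_0=26, p_0 = 26*1 + 0 = 26, q_0 = 26*0 + 1 = 1.
  i=1: a_1=1, p_1 = 1*26 + 1 = 27, q_1 = 1*1 + 0 = 1.
  i=2: a_2=4, p_2 = 4*27 + 26 = 134, q_2 = 4*1 + 1 = 5.
  i=3: a_3=1, p_3 = 1*134 + 27 = 161, q_3 = 1*5 + 1 = 6.
Check: 161^2 - 720*6^2 = 25921 - 25920 = 1, so (x, y) = (161, 6) solves the equation, and by the theorem it is the least positive solution.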